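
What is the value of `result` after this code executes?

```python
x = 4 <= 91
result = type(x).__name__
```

x is bool; result = 'bool'

'bool'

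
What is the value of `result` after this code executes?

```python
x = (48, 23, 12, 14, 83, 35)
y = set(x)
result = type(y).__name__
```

x is tuple; y is set; result = 'set'

'set'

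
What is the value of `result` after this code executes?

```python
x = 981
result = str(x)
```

x = 981; result = '981'

'981'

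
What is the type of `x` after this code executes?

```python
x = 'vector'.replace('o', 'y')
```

str.replace() returns str

str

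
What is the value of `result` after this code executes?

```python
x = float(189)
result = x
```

x = 189.0; result = 189.0

189.0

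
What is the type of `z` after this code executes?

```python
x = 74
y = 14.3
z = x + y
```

int + float = float

float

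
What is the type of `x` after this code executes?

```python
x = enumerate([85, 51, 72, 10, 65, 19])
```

enumerate() returns an enumerate object

enumerate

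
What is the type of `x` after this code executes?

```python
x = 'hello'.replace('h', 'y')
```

str.replace() returns str

str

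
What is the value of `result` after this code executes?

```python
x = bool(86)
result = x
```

x = True; result = True

True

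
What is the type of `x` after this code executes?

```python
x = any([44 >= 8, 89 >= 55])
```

any() returns bool

bool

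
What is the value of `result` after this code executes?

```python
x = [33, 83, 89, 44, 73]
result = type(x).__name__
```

x is list; result = 'list'

'list'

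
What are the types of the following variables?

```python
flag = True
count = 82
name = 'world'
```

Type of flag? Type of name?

flag is assigned the constant True, which has type bool; name is assigned a quoted string literal, so it is a str

bool, str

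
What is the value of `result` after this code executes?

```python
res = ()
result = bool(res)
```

res = (); result = False

False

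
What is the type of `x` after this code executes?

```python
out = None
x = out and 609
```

'and' returns first falsy value (None)

NoneType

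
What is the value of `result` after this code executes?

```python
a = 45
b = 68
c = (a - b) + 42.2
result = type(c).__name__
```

a is int; b is int; c is float; result = 'float'

'float'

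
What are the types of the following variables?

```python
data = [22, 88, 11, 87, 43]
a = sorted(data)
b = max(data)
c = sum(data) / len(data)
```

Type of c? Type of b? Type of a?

int / int = float; max of ints returns int; sorted() returns list

float, int, list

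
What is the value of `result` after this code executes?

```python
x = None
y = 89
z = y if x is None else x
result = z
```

x = None; y = 89; z = 89; result = 89

89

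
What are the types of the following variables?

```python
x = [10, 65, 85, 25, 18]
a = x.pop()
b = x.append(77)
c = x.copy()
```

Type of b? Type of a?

append() returns None; pop() returns element

NoneType, int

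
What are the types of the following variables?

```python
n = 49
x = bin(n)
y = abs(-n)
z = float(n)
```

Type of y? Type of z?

abs() of int returns int; float() returns float

int, float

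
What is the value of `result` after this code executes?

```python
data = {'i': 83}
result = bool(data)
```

data = {'i': 83}; result = True

True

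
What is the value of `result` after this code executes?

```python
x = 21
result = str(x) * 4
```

x = 21; result = '21212121'

'21212121'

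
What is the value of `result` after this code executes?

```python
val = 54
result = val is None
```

val = 54; result = False

False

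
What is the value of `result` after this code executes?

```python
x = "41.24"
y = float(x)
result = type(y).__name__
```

x is str; y is float; result = 'float'

'float'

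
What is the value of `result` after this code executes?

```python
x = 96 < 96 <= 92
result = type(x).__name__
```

x is bool; result = 'bool'

'bool'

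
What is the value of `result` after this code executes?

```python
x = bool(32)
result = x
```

x = True; result = True

True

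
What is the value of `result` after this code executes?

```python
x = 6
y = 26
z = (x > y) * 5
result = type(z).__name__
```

x is int; y is int; z is int; result = 'int'

'int'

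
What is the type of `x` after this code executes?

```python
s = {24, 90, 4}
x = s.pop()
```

Popping from set[int] returns int

int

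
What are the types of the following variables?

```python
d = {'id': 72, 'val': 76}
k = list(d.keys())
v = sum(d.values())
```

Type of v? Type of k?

sum of ints is int; list() converts to list

int, list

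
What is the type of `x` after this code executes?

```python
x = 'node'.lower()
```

str.lower() returns str

str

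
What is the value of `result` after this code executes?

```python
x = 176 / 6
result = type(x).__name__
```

x is float; result = 'float'

'float'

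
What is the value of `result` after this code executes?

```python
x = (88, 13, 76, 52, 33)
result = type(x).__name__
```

x is tuple; result = 'tuple'

'tuple'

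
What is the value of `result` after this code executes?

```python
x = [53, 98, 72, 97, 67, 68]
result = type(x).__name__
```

x is list; result = 'list'

'list'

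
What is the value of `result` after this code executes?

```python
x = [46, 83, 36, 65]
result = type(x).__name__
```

x is list; result = 'list'

'list'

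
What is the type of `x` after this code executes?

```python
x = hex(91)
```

hex() returns str representation

str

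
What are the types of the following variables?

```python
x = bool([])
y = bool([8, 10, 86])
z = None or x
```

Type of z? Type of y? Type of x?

None or bool returns the bool; bool() returns bool; bool() returns bool

bool, bool, bool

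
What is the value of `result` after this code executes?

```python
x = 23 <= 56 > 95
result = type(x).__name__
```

x is bool; result = 'bool'

'bool'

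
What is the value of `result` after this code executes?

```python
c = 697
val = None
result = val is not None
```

c = 697; val = None; result = False

False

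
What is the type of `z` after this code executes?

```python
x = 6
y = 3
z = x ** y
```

positive int ** positive int = int

int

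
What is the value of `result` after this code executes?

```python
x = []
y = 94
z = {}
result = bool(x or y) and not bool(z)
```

x = []; y = 94; z = {}; result = True

True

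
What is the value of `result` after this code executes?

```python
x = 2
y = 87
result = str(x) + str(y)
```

x = 2; y = 87; result = '287'

'287'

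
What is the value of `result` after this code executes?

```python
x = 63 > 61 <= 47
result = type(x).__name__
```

x is bool; result = 'bool'

'bool'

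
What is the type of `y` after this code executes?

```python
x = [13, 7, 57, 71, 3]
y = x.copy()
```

list.copy() returns list

list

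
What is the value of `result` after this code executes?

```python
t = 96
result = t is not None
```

t = 96; result = True

True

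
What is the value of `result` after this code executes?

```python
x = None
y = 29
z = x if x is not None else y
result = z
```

x = None; y = 29; z = 29; result = 29

29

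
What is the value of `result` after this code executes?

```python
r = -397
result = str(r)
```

r = -397; result = '-397'

'-397'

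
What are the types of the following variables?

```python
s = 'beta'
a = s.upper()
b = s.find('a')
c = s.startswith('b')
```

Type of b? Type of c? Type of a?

find() returns int; startswith() returns bool; upper() returns str

int, bool, str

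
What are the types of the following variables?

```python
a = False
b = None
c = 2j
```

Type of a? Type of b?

a is assigned the constant False, which has type bool; b is assigned None, whose type is NoneType

bool, NoneType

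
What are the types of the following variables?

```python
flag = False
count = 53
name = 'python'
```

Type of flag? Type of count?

flag is assigned the constant False, which has type bool; count is assigned a bare integer (no decimal point), so it is an int

bool, int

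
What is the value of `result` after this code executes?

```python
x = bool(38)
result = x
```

x = True; result = True

True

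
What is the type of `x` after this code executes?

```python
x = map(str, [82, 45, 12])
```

map() returns a map object

map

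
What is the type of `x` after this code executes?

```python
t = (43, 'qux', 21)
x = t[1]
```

Index 1 of tuple is a str literal

str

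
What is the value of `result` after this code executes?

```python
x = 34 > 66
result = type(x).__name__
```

x is bool; result = 'bool'

'bool'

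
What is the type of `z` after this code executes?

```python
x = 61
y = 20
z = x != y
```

Comparison returns bool

bool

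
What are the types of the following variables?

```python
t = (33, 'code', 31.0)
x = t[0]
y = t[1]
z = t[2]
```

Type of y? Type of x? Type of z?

tuple[1] is str; tuple[0] is int; tuple[2] is float

str, int, float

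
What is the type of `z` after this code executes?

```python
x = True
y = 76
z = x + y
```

bool + int = int (bool is subclass of int)

int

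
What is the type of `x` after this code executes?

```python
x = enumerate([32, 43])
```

enumerate() returns an enumerate object

enumerate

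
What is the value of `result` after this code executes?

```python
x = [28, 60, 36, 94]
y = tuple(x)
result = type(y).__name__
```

x is list; y is tuple; result = 'tuple'

'tuple'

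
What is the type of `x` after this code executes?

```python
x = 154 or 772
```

'or' returns first truthy value (int)

int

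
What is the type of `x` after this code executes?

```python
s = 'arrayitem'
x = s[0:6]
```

Slicing a str returns str

str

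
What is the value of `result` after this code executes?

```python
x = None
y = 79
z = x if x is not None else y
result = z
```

x = None; y = 79; z = 79; result = 79

79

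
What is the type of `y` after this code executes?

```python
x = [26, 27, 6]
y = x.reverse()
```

list.reverse() returns None

NoneType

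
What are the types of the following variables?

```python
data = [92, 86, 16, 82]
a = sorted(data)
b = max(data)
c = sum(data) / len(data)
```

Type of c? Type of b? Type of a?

int / int = float; max of ints returns int; sorted() returns list

float, int, list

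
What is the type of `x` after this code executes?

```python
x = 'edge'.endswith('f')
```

str.endswith() returns bool

bool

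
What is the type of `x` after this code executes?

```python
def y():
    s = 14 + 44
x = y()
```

Function without return returns None

NoneType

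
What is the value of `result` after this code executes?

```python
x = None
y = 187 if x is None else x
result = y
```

x = None; y = 187; result = 187

187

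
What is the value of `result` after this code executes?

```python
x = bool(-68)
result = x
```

x = True; result = True

True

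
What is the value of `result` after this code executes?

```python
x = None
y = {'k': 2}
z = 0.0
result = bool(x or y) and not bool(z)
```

x = None; y = {'k': 2}; z = 0.0; result = True

True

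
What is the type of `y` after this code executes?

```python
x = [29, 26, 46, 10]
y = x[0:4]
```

Slicing a list returns a list

list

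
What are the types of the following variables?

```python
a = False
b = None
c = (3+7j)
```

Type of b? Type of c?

b is assigned None, whose type is NoneType; c is assigned (3+7j), an int plus an imaginary literal (j suffix), which evaluates to complex

NoneType, complex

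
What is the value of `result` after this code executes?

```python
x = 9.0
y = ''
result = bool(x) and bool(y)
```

x = 9.0; y = ''; result = False

False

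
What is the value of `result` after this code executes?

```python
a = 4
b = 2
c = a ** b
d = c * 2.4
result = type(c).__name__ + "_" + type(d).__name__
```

a is int; b is int; c is int; d is float; result = 'int_float'

'int_float'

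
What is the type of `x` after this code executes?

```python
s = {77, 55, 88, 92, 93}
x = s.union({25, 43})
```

set.union() returns a new set

set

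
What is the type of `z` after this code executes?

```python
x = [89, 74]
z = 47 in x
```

'in' operator returns bool

bool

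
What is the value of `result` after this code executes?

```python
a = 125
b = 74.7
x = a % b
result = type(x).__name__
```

a is int; b is float; x is float; result = 'float'

'float'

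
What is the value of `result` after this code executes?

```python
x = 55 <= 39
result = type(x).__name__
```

x is bool; result = 'bool'

'bool'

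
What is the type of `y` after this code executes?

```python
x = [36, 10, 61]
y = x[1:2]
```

Slicing a list returns a list

list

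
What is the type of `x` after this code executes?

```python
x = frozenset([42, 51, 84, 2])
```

frozenset() returns frozenset

frozenset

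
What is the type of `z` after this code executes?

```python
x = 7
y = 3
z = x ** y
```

positive int ** positive int = int

int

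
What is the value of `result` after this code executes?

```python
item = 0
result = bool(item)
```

item = 0; result = False

False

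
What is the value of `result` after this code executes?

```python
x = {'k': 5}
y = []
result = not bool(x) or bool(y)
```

x = {'k': 5}; y = []; result = False

False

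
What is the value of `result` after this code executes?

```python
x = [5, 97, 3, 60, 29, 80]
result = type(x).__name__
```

x is list; result = 'list'

'list'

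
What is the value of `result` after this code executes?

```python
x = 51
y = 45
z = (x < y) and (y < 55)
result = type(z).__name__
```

x is int; y is int; z is bool; result = 'bool'

'bool'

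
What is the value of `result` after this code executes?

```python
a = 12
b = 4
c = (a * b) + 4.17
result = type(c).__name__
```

a is int; b is int; c is float; result = 'float'

'float'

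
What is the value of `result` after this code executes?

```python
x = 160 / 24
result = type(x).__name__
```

x is float; result = 'float'

'float'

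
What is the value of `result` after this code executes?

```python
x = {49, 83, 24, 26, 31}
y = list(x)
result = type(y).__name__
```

x is set; y is list; result = 'list'

'list'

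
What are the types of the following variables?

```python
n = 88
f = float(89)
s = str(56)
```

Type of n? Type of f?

n is assigned a bare integer (no decimal point), so it is an int; f is assigned the result of calling float(), which returns a float

int, float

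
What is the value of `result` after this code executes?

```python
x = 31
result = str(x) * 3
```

x = 31; result = '313131'

'313131'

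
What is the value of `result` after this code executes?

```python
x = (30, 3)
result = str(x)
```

x = (30, 3); result = '(30, 3)'

'(30, 3)'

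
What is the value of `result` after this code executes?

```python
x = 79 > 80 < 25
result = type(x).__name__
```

x is bool; result = 'bool'

'bool'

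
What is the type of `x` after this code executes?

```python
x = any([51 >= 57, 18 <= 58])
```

any() returns bool

bool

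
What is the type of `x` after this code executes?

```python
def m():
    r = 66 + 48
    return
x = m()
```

Bare return returns None

NoneType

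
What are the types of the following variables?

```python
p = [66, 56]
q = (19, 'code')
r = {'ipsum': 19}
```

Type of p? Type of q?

p is assigned a list literal (square brackets); q is assigned a tuple (parenthesized, comma-separated values)

list, tuple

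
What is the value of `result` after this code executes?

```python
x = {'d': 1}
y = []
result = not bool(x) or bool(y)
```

x = {'d': 1}; y = []; result = False

False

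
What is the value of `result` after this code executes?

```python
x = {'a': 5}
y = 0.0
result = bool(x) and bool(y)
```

x = {'a': 5}; y = 0.0; result = False

False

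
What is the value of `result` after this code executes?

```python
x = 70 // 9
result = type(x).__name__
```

x is int; result = 'int'

'int'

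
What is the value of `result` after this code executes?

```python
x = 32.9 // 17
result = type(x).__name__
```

x is float; result = 'float'

'float'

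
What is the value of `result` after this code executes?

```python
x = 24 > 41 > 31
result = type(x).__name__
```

x is bool; result = 'bool'

'bool'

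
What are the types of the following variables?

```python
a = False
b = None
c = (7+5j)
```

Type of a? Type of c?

a is assigned the constant False, which has type bool; c is assigned (7+5j), an int plus an imaginary literal (j suffix), which evaluates to complex

bool, complex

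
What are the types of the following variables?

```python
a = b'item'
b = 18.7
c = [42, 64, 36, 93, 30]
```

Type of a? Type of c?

a is assigned a bytes literal (b'...' prefix); c is assigned a list literal (square brackets)

bytes, list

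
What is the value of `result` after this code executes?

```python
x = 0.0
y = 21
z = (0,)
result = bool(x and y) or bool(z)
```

x = 0.0; y = 21; z = (0,); result = True

True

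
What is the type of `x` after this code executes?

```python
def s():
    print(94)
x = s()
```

Function without return returns None

NoneType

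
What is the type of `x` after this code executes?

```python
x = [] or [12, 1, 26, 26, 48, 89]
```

'or' returns first truthy value (list)

list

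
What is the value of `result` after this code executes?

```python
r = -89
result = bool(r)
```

r = -89; result = True

True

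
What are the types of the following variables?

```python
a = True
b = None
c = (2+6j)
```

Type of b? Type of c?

b is assigned None, whose type is NoneType; c is assigned (2+6j), an int plus an imaginary literal (j suffix), which evaluates to complex

NoneType, complex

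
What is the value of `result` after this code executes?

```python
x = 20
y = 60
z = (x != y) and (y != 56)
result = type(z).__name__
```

x is int; y is int; z is bool; result = 'bool'

'bool'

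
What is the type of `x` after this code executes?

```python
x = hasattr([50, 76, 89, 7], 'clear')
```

hasattr() returns bool

bool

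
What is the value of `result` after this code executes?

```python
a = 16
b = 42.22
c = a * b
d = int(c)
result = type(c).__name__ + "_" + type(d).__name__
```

a is int; b is float; c is float; d is int; result = 'float_int'

'float_int'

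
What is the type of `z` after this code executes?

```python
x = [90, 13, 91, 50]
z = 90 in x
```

'in' operator returns bool

bool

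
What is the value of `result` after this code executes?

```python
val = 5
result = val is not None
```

val = 5; result = True

True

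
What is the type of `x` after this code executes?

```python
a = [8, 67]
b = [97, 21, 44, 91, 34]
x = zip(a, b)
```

zip() returns a zip object

zip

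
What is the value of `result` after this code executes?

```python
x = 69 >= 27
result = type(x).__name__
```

x is bool; result = 'bool'

'bool'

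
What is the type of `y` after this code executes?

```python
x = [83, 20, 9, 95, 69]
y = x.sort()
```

list.sort() returns None (mutates in place)

NoneType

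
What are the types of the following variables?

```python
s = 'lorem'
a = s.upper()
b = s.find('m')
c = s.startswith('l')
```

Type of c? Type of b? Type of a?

startswith() returns bool; find() returns int; upper() returns str

bool, int, str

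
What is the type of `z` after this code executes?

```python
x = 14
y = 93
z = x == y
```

Equality comparison returns bool

bool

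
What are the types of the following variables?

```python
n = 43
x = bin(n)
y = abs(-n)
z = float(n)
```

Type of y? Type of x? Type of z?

abs() of int returns int; bin() returns str; float() returns float

int, str, float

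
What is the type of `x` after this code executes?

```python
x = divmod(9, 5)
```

divmod() returns tuple of (quotient, remainder)

tuple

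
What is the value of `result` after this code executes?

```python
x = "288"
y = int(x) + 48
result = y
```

x = '288'; y = 336; result = 336

336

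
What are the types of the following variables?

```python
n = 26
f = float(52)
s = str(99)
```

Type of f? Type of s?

f is assigned the result of calling float(), which returns a float; s is assigned the result of calling str(), which returns a str

float, str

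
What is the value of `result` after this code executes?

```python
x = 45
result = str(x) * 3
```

x = 45; result = '454545'

'454545'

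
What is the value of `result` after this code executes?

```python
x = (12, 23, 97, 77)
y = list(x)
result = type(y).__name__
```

x is tuple; y is list; result = 'list'

'list'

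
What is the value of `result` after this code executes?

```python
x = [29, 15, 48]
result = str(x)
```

x = [29, 15, 48]; result = '[29, 15, 48]'

'[29, 15, 48]'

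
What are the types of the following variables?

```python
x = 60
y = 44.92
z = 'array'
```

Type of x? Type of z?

x is assigned a bare integer (no decimal point), so it is an int; z is assigned a quoted string literal, so it is a str

int, str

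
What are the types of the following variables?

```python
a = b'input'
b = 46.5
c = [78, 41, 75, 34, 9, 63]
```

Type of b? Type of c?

b is assigned a number with a decimal point, so it is a float; c is assigned a list literal (square brackets)

float, list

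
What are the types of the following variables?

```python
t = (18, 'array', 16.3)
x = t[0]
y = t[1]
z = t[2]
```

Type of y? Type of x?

tuple[1] is str; tuple[0] is int

str, int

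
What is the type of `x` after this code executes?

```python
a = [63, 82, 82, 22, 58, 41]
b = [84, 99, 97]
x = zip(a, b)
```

zip() returns a zip object

zip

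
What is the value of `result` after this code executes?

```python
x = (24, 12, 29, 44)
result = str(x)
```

x = (24, 12, 29, 44); result = '(24, 12, 29, 44)'

'(24, 12, 29, 44)'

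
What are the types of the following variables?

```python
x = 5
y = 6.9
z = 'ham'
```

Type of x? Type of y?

x is assigned a bare integer (no decimal point), so it is an int; y is assigned a number with a decimal point, so it is a float

int, float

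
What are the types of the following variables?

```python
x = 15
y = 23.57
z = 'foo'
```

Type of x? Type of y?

x is assigned a bare integer (no decimal point), so it is an int; y is assigned a number with a decimal point, so it is a float

int, float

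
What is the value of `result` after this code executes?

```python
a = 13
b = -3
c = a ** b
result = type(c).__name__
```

a is int; b is int; c is float; result = 'float'

'float'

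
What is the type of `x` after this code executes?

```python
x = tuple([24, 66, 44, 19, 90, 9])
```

tuple() constructor returns tuple

tuple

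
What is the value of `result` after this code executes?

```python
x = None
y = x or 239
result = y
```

x = None; y = 239; result = 239

239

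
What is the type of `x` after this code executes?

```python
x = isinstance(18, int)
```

isinstance() returns bool

bool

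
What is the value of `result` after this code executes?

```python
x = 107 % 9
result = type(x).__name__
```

x is int; result = 'int'

'int'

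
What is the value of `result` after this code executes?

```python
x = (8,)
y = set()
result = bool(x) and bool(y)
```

x = (8,); y = set(); result = False

False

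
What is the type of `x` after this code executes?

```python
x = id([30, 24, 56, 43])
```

id() returns int

int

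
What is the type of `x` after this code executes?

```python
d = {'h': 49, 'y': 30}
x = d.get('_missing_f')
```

dict.get() returns None when key not found

NoneType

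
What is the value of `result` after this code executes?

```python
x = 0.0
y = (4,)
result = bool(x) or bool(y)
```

x = 0.0; y = (4,); result = True

True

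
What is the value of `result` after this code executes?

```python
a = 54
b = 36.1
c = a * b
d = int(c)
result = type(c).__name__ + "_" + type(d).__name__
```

a is int; b is float; c is float; d is int; result = 'float_int'

'float_int'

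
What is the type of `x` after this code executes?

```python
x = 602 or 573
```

'or' returns first truthy value (int)

int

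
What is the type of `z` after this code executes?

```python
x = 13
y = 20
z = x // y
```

int // int = int

int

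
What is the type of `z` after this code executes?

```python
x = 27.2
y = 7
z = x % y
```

float % int = float

float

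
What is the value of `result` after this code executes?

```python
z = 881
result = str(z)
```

z = 881; result = '881'

'881'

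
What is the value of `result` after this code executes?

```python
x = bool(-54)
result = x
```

x = True; result = True

True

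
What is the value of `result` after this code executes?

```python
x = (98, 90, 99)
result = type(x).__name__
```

x is tuple; result = 'tuple'

'tuple'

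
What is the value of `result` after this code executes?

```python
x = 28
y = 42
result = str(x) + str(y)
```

x = 28; y = 42; result = '2842'

'2842'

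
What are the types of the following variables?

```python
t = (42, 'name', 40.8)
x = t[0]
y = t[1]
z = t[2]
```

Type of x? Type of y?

tuple[0] is int; tuple[1] is str

int, str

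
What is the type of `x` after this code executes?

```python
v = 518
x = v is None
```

'is' comparison returns bool

bool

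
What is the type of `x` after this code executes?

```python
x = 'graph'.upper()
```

str.upper() returns str

str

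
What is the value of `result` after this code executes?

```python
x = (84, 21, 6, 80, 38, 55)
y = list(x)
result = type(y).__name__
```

x is tuple; y is list; result = 'list'

'list'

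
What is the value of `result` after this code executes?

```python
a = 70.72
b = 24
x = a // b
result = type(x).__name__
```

a is float; b is int; x is float; result = 'float'

'float'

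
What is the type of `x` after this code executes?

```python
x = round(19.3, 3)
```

round() with decimal places returns float

float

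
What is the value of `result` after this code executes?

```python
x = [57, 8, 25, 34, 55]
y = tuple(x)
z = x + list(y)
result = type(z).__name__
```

x is list; y is tuple; z is list; result = 'list'

'list'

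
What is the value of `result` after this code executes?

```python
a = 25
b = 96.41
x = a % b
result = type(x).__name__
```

a is int; b is float; x is float; result = 'float'

'float'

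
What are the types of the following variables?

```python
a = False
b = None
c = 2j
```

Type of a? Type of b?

a is assigned the constant False, which has type bool; b is assigned None, whose type is NoneType

bool, NoneType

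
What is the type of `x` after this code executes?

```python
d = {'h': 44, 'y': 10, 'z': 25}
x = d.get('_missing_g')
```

dict.get() returns None when key not found

NoneType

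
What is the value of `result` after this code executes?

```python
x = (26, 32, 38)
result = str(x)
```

x = (26, 32, 38); result = '(26, 32, 38)'

'(26, 32, 38)'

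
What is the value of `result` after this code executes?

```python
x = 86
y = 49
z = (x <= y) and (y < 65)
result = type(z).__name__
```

x is int; y is int; z is bool; result = 'bool'

'bool'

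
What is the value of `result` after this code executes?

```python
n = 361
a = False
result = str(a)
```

n = 361; a = False; result = 'False'

'False'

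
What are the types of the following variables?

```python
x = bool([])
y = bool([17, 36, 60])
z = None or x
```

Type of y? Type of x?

bool() returns bool; bool() returns bool

bool, bool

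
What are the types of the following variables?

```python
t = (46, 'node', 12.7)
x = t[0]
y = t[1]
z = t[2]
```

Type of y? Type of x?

tuple[1] is str; tuple[0] is int

str, int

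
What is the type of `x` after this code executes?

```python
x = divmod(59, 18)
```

divmod() returns tuple of (quotient, remainder)

tuple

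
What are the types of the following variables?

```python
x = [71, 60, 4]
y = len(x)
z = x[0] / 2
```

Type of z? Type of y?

int / int = float; len() returns int

float, int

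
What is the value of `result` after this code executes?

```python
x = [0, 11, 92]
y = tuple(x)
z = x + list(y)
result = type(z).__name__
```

x is list; y is tuple; z is list; result = 'list'

'list'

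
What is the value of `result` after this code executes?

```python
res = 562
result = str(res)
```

res = 562; result = '562'

'562'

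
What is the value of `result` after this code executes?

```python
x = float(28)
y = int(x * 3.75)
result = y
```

x = 28.0; y = 105; result = 105

105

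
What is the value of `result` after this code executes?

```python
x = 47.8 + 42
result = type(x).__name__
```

x is float; result = 'float'

'float'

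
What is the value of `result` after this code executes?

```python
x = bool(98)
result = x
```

x = True; result = True

True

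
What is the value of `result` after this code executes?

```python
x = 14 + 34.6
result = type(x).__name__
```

x is float; result = 'float'

'float'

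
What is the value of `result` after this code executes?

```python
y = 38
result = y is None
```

y = 38; result = False

False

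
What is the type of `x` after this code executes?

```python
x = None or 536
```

'or' with None returns the other truthy value

int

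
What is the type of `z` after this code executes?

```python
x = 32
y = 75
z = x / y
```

int / int = float

float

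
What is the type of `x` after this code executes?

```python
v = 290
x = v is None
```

'is' comparison returns bool

bool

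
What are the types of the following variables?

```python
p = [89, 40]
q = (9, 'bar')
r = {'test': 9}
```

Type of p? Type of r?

p is assigned a list literal (square brackets); r is assigned a dict literal ({key: value})

list, dict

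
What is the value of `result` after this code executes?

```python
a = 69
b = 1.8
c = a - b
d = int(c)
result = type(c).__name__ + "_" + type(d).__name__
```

a is int; b is float; c is float; d is int; result = 'float_int'

'float_int'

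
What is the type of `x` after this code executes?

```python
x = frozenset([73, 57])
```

frozenset() returns frozenset

frozenset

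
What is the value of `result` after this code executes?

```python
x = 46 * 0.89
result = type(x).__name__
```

x is float; result = 'float'

'float'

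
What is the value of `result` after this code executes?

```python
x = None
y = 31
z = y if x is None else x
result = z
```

x = None; y = 31; z = 31; result = 31

31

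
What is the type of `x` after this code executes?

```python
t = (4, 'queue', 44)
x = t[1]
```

Index 1 of tuple is a str literal

str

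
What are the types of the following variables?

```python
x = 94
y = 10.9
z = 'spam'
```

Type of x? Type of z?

x is assigned a bare integer (no decimal point), so it is an int; z is assigned a quoted string literal, so it is a str

int, str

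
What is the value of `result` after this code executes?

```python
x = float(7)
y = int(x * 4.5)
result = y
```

x = 7.0; y = 31; result = 31

31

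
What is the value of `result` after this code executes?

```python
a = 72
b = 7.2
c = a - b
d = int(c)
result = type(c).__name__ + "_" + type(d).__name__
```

a is int; b is float; c is float; d is int; result = 'float_int'

'float_int'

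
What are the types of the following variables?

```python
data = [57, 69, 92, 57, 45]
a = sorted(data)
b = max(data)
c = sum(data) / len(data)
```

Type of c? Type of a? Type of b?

int / int = float; sorted() returns list; max of ints returns int

float, list, int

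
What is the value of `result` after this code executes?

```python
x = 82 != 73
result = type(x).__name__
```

x is bool; result = 'bool'

'bool'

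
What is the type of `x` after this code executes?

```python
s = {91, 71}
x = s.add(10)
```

set.add() returns None (mutates in place)

NoneType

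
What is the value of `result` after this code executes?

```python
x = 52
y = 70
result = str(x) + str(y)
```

x = 52; y = 70; result = '5270'

'5270'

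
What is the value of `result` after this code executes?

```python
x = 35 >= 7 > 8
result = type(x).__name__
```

x is bool; result = 'bool'

'bool'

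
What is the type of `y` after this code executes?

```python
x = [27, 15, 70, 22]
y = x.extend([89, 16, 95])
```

list.extend() returns None

NoneType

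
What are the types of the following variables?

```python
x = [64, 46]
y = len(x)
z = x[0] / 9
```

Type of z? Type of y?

int / int = float; len() returns int

float, int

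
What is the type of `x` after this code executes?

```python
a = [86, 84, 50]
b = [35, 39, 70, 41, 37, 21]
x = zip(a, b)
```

zip() returns a zip object

zip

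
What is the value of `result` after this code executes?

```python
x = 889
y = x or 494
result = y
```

x = 889; y = 889; result = 889

889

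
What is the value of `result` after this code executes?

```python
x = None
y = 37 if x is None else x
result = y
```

x = None; y = 37; result = 37

37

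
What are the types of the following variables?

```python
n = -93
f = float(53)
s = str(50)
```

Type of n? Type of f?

n is assigned a bare integer (no decimal point), so it is an int; f is assigned the result of calling float(), which returns a float

int, float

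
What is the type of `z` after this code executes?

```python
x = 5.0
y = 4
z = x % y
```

float % int = float

float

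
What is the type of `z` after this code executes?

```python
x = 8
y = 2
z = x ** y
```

positive int ** positive int = int

int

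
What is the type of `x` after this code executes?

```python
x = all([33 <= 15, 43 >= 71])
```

all() returns bool

bool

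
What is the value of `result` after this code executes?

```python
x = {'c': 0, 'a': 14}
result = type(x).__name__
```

x is dict; result = 'dict'

'dict'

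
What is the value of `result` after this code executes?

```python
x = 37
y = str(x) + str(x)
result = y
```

x = 37; y = '3737'; result = '3737'

'3737'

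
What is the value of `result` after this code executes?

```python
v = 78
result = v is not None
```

v = 78; result = True

True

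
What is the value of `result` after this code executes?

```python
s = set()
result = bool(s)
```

s = set(); result = False

False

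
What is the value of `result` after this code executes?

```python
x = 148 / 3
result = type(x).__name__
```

x is float; result = 'float'

'float'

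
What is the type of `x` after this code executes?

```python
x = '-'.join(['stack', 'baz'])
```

str.join() returns str

str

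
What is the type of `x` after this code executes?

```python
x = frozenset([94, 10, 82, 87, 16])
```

frozenset() returns frozenset

frozenset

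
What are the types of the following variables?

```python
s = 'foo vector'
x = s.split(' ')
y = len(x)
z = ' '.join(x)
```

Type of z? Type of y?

str.join() returns str; len() returns int

str, int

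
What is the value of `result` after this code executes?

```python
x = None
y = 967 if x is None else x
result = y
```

x = None; y = 967; result = 967

967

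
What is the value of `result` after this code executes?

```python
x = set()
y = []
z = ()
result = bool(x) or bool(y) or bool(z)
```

x = set(); y = []; z = (); result = False

False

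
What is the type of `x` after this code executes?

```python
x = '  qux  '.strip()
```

str.strip() returns str

str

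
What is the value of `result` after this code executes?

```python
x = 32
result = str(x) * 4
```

x = 32; result = '32323232'

'32323232'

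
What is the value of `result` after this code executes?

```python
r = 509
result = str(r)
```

r = 509; result = '509'

'509'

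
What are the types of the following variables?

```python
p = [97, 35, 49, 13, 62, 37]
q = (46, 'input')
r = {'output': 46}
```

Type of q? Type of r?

q is assigned a tuple (parenthesized, comma-separated values); r is assigned a dict literal ({key: value})

tuple, dict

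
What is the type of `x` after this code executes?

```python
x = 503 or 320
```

'or' returns first truthy value (int)

int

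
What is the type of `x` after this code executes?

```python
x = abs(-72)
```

abs() of int returns int

int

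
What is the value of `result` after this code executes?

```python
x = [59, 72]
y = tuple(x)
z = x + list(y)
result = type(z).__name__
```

x is list; y is tuple; z is list; result = 'list'

'list'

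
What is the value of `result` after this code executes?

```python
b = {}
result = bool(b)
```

b = {}; result = False

False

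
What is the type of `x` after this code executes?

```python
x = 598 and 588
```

'and' with truthy values returns last operand (int)

int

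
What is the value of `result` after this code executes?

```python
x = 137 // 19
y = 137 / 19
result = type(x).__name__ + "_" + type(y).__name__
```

x is int; y is float; result = 'int_float'

'int_float'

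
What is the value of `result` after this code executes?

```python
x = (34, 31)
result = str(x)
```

x = (34, 31); result = '(34, 31)'

'(34, 31)'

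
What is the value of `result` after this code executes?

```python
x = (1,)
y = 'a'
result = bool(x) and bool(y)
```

x = (1,); y = 'a'; result = True

True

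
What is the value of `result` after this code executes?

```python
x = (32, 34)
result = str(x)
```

x = (32, 34); result = '(32, 34)'

'(32, 34)'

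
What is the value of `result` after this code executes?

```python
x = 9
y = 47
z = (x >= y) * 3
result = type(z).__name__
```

x is int; y is int; z is int; result = 'int'

'int'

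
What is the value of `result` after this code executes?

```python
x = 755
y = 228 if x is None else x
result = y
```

x = 755; y = 755; result = 755

755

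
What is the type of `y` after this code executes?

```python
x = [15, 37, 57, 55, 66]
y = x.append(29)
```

list.append() returns None (mutates in place)

NoneType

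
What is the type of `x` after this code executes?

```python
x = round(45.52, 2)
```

round() with decimal places returns float

float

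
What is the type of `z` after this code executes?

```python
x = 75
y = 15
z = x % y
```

int % int = int

int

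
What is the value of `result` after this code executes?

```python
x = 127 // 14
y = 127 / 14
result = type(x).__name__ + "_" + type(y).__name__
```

x is int; y is float; result = 'int_float'

'int_float'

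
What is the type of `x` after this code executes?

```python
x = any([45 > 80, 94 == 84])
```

any() returns bool

bool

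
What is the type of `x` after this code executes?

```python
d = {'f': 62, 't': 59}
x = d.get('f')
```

dict.get() returns value type when found

int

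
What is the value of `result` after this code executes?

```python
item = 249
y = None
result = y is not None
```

item = 249; y = None; result = False

False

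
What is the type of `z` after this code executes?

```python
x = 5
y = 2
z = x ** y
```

positive int ** positive int = int

int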